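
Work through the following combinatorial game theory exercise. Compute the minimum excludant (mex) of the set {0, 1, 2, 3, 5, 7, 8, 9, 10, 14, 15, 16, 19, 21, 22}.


Set = {0, 1, 2, 3, 5, 7, 8, 9, 10, 14, 15, 16, 19, 21, 22}
0 is in the set.
1 is in the set.
2 is in the set.
3 is in the set.
4 is NOT in the set. This is the mex.
mex = 4

4


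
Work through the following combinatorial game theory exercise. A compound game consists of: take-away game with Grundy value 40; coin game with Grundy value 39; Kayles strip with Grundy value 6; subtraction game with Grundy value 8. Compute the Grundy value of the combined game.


By the Sprague-Grundy theorem, the Grundy value of a sum of games is the XOR of individual Grundy values.
take-away game: Grundy value = 40. Running XOR: 0 XOR 40 = 40
coin game: Grundy value = 39. Running XOR: 40 XOR 39 = 15
Kayles strip: Grundy value = 6. Running XOR: 15 XOR 6 = 9
subtraction game: Grundy value = 8. Running XOR: 9 XOR 8 = 1
The combined Grundy value is 1.

1


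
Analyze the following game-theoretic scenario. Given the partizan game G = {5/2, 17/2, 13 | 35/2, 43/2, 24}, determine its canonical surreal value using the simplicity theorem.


Left options: {5/2, 17/2, 13}, max = 13
Right options: {35/2, 43/2, 24}, min = 35/2
All options are numbers and max(Left) < min(Right), so by the simplicity theorem the value is the simplest (earliest-born) number strictly between 13 and 35/2.
Integers 14 through 17 all lie strictly between 13 and 35/2.
Among integers, the simplest (lowest birthday = smallest |n|; 0 is born on day 0, +-n on day n) is 14.
No non-integer in the interval can be simpler: if x is a non-integer in the interval, then floor(x) or ceil(x) also lies in the interval (the interval contains an integer), and both are proper prefixes of x's sign expansion, i.e. born earlier. So the game value is 14.
Game value = 14

14


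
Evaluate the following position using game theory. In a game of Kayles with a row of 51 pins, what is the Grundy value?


Kayles: a move removes 1 or 2 adjacent pins from a contiguous row.
Removing pins from a row of k leaves two independent rows (a, b) with a + b = k - 1 (one pin) or a + b = k - 2 (two pins); an end removal gives a = 0.
By Sprague-Grundy, G(k) = mex{ G(a) XOR G(b) } over all these splits. G(0) = 0.
G(1): splits (0,0):0^0=0 -> mex({0}) = 1
G(2): splits (0,1):0^1=1 (0,0):0^0=0 -> mex({0, 1}) = 2
G(3): splits (0,2):0^2=2 (1,1):1^1=0 (0,1):0^1=1 -> mex({0, 1, 2}) = 3
G(4): splits (0,3):0^3=3 (1,2):1^2=3 (0,2):0^2=2 (1,1):1^1=0 -> mex({0, 2, 3}) = 1
G(5): splits (0,4):0^1=1 (1,3):1^3=2 (2,2):2^2=0 (0,3):0^3=3 (1,2):1^2=3 -> mex({0, 1, 2, 3}) = 4
G(6) = mex({0, 1, 2, 4}) = 3
G(7) = mex({0, 1, 3, 4, 5}) = 2
G(8) = mex({0, 2, 3, 5, 6}) = 1
G(9) = mex({0, 1, 2, 3, 6, 7}) = 4
G(10) = mex({0, 1, 3, 4, 5, 7}) = 2
G(11) = mex({0, 1, 2, 3, 4, 5}) = 6
G(12) = mex({0, 1, 2, 3, 5, 6, 7}) = 4
G(13) = mex({0, 2, 3, 4, 6, 7}) = 1
G(14) = mex({0, 1, 4, 5, 6, 7}) = 2
G(15) = mex({0, 1, 2, 3, 4, 5, 6}) = 7
G(16) = mex({0, 2, 3, 5, 6, 7}) = 1
G(17) = mex({0, 1, 2, 3, 5, 6, 7}) = 4
G(18) = mex({0, 1, 2, 4, 5, 6}) = 3
G(19) = mex({0, 1, 3, 4, 5, 7}) = 2
G(20) = mex({0, 2, 3, 4, 5, 6, 7}) = 1
G(21) = mex({0, 1, 2, 3, 5, 6, 7}) = 4
G(22) = mex({0, 1, 2, 3, 4, 5, 7}) = 6
G(23) = mex({0, 1, 2, 3, 4, 5, 6}) = 7
G(24) = mex({0, 1, 2, 3, 5, 6, 7}) = 4
G(25) = mex({0, 2, 3, 4, 6, 7}) = 1
G(26) = mex({0, 1, 3, 4, 5, 6, 7}) = 2
G(27) = mex({0, 1, 2, 3, 4, 5, 6, 7}) = 8
G(28) = mex({0, 1, 2, 3, 4, 6, 7, 8}) = 5
G(29) = mex({0, 1, 2, 3, 5, 6, 7, 8, 9}) = 4
G(30) = mex({0, 1, 2, 3, 4, 5, 6, 9, 10}) = 7
G(31) = mex({0, 1, 3, 4, 5, 7, 10, 11}) = 2
G(32) = mex({0, 2, 3, 4, 5, 6, 7, 9, 11}) = 1
G(33) = mex({0, 1, 2, 3, 4, 5, 6, 7, 9, 12}) = 8
G(34) = mex({0, 1, 2, 3, 4, 5, 7, 8, 11, 12}) = 6
G(35) = mex({0, 1, 2, 3, 4, 5, 6, 8, 9, 10, 11}) = 7
G(36) = mex({0, 1, 2, 3, 5, 6, 7, 9, 10}) = 4
G(37) = mex({0, 2, 3, 4, 6, 7, 9, 10, 11, 12}) = 1
G(38) = mex({0, 1, 3, 4, 5, 6, 7, 9, 10, 11, 12}) = 2
G(39) = mex({0, 1, 2, 4, 5, 6, 7, 9, 10, 12, 14}) = 3
G(40) = mex({0, 2, 3, 4, 6, 7, 11, 12, 14}) = 1
G(41) = mex({0, 1, 2, 3, 5, 6, 7, 9, 10, 11, 12}) = 4
G(42) = mex({0, 1, 2, 3, 4, 5, 6, 9, 10}) = 7
G(43) = mex({0, 1, 3, 4, 5, 7, 9, 10, 12, 15}) = 2
G(44) = mex({0, 2, 3, 4, 5, 6, 7, 9, 10, 12, 15}) = 1
G(45) = mex({0, 1, 2, 3, 4, 5, 6, 7, 9, 10, 12, 14}) = 8
G(46) = mex({0, 1, 3, 4, 5, 7, 8, 11, 12, 14}) = 2
G(47) = mex({0, 1, 2, 3, 4, 5, 6, 8, 9, 10, 11, 12}) = 7
G(48) = mex({0, 1, 2, 3, 5, 6, 7, 9, 10}) = 4
G(49) = mex({0, 2, 3, 4, 6, 7, 9, 10, 11, 12, 15}) = 1
G(50) = mex({0, 1, 4, 5, 6, 7, 9, 11, 12, 14, 15}) = 2
G(51) = mex({0, 1, 2, 3, 4, 5, 6, 7, 9, 12, 14, 15}) = 8
Therefore G(51) = 8.

8


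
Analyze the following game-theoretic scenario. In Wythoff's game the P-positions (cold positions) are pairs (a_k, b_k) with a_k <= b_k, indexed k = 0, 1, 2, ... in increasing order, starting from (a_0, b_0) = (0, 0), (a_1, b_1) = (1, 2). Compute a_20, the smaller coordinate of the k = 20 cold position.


By Wythoff's theorem, a_k = floor(k * phi) and b_k = floor(k * phi^2) = a_k + k, where phi = (1 + sqrt(5))/2 is the golden ratio.
phi = (1 + sqrt(5))/2 = 1.618034
k = 20
k * phi = 20 * 1.618034 = 32.360680
a_20 = floor(k * phi) = 32

32


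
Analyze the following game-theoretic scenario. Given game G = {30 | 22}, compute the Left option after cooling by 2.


Original game: {30 | 22} (a switch {a | b} with a > b).
Cooling by t (for t below the temperature (a - b)/2 = 4) taxes each move by t: {a | b} cooled by t is {a - t | b + t}.
Cooling amount: t = 2
Cooled Left option: 30 - 2 = 28
Cooled Right option: 22 + 2 = 24
Cooled game: {28 | 24}
Left option = 28

28


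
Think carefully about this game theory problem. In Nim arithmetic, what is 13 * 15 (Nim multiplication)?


Nim multiplication is bilinear over XOR: (u XOR v) * w = (u*w) XOR (v*w).
So we split each operand into its bit components and XOR the pairwise Nim products.
13 = 1 + 4 + 8 (as XOR of powers of 2).
15 = 1 + 2 + 4 + 8 (as XOR of powers of 2).
Using the standard Nim-product table on single bits:
  2*2 = 3,   2*4 = 8,   2*8 = 12,
  4*4 = 6,   4*8 = 11,  8*8 = 13,
and  1*x = x (identity), k*l = l*k (commutative).
Pairwise Nim products:
  1 * 1 = 1
  1 * 2 = 2
  1 * 4 = 4
  1 * 8 = 8
  4 * 1 = 4
  4 * 2 = 8
  4 * 4 = 6
  4 * 8 = 11
  8 * 1 = 8
  8 * 2 = 12
  8 * 4 = 11
  8 * 8 = 13
XOR them: 1 XOR 2 XOR 4 XOR 8 XOR 4 XOR 8 XOR 6 XOR 11 XOR 8 XOR 12 XOR 11 XOR 13 = 12.
Result: 13 * 15 = 12 (in Nim).

12


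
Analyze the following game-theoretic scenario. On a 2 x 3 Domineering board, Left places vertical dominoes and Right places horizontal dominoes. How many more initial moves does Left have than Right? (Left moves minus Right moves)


Board is 2 x 3 (rows x cols).
Left (vertical) placements: (rows-1) * cols = 1 * 3 = 3
Right (horizontal) placements: rows * (cols-1) = 2 * 2 = 4
Advantage = Left - Right = 3 - 4 = -1

-1


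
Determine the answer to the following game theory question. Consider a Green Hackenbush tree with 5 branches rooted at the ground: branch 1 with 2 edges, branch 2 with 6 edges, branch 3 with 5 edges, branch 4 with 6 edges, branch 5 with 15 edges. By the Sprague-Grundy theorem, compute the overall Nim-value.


The tree has 5 branches from the ground vertex.
In Green Hackenbush, the Nim-value of a simple path of length k is k.
Branch 1: length 2, Nim-value = 2
Branch 2: length 6, Nim-value = 6
Branch 3: length 5, Nim-value = 5
Branch 4: length 6, Nim-value = 6
Branch 5: length 15, Nim-value = 15
Total Nim-value = XOR of all branch values:
0 XOR 2 = 2
2 XOR 6 = 4
4 XOR 5 = 1
1 XOR 6 = 7
7 XOR 15 = 8
Nim-value of the tree = 8

8


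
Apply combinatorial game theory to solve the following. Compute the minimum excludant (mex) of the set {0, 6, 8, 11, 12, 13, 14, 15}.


Set = {0, 6, 8, 11, 12, 13, 14, 15}
0 is in the set.
1 is NOT in the set. This is the mex.
mex = 1

1


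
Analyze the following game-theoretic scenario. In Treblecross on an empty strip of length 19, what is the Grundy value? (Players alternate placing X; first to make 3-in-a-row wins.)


Treblecross: place X on empty cells; 3-in-a-row wins.
Playing within two cells of an existing X lets the opponent win at once, so sensible play treats the cells i-2..i+2 around each X as dead. The player left with no safe cell loses, so this is a normal-play take-away game on strips of safe cells.
Placing X at cell i (0-indexed) of a strip of k safe cells leaves independent strips of sizes max(0, i-2) and max(0, k-i-3). Hence G(k) = mex{ G(max(0,i-2)) XOR G(max(0,k-i-3)) : 0 <= i < k }, with G(0) = 0.
G(1): splits (0,0):0^0=0 -> mex({0}) = 1
G(2): splits (0,0):0^0=0 -> mex({0}) = 1
G(3): splits (0,0):0^0=0 -> mex({0}) = 1
G(4): splits (0,1):0^1=1 (0,0):0^0=0 -> mex({0, 1}) = 2
G(5): splits (0,2):0^1=1 (0,1):0^1=1 (0,0):0^0=0 -> mex({0, 1}) = 2
G(6) = mex({1}) = 0
G(7) = mex({0, 1, 2}) = 3
G(8) = mex({0, 1, 2}) = 3
G(9) = mex({0, 2}) = 1
G(10) = mex({0, 2, 3}) = 1
G(11) = mex({0, 3}) = 1
G(12) = mex({1, 3}) = 0
G(13) = mex({0, 1, 2, 3}) = 4
G(14) = mex({0, 1, 2}) = 3
G(15) = mex({0, 1, 2}) = 3
G(16) = mex({0, 1, 2, 4}) = 3
G(17) = mex({0, 1, 3, 4}) = 2
G(18) = mex({0, 1, 3, 4}) = 2
G(19) = mex({0, 1, 3, 5}) = 2
Therefore G(19) = 2.

2


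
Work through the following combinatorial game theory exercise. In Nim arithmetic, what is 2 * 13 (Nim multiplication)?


Nim multiplication is bilinear over XOR: (u XOR v) * w = (u*w) XOR (v*w).
So we split each operand into its bit components and XOR the pairwise Nim products.
2 = 2 (as XOR of powers of 2).
13 = 1 + 4 + 8 (as XOR of powers of 2).
Using the standard Nim-product table on single bits:
  2*2 = 3,   2*4 = 8,   2*8 = 12,
  4*4 = 6,   4*8 = 11,  8*8 = 13,
and  1*x = x (identity), k*l = l*k (commutative).
Pairwise Nim products:
  2 * 1 = 2
  2 * 4 = 8
  2 * 8 = 12
XOR them: 2 XOR 8 XOR 12 = 6.
Result: 2 * 13 = 6 (in Nim).

6


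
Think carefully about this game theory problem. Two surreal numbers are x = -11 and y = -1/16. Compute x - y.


x = -11, y = -1/16
Converting to common denominator: 16
x = -176/16, y = -1/16
x - y = -11 - -1/16 = -175/16

-175/16


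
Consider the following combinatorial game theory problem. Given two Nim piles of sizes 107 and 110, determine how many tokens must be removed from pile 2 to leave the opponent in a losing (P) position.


Piles: 107 and 110
Current XOR: 107 XOR 110 = 5 (non-zero, so this is an N-position).
To make the XOR zero, we need to find a move that balances the piles.
For pile 2 (size 110): target = 110 XOR 5 = 107
We reduce pile 2 from 110 to 107.
Tokens removed: 110 - 107 = 3
Verification: 107 XOR 107 = 0

3


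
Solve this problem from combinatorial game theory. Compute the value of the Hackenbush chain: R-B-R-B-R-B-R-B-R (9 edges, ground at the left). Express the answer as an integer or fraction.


Edges (from ground): R-B-R-B-R-B-R-B-R
By Berlekamp's sign-expansion rule, a Blue-Red Hackenbush stalk has the value of the surreal number whose sign sequence is the edge sequence with B -> + and R -> -.
Sign sequence: -+-+-+-+-
Trace the sign expansion in the surreal number tree, starting from 0:
Edge 1: R (sign -) -> bounds (-inf, 0), value = -1
Edge 2: B (sign +) -> bounds (-1, 0), value = -1/2
Edge 3: R (sign -) -> bounds (-1, -1/2), value = -3/4
Edge 4: B (sign +) -> bounds (-3/4, -1/2), value = -5/8
Edge 5: R (sign -) -> bounds (-3/4, -5/8), value = -11/16
Edge 6: B (sign +) -> bounds (-11/16, -5/8), value = -21/32
Edge 7: R (sign -) -> bounds (-11/16, -21/32), value = -43/64
Edge 8: B (sign +) -> bounds (-43/64, -21/32), value = -85/128
Edge 9: R (sign -) -> bounds (-43/64, -85/128), value = -171/256
Game value = -171/256

-171/256


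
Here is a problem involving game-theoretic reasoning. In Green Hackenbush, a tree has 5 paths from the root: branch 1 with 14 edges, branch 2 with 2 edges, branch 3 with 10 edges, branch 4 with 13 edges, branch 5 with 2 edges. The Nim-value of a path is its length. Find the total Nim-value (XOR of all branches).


The tree has 5 branches from the ground vertex.
In Green Hackenbush, the Nim-value of a simple path of length k is k.
Branch 1: length 14, Nim-value = 14
Branch 2: length 2, Nim-value = 2
Branch 3: length 10, Nim-value = 10
Branch 4: length 13, Nim-value = 13
Branch 5: length 2, Nim-value = 2
Total Nim-value = XOR of all branch values:
0 XOR 14 = 14
14 XOR 2 = 12
12 XOR 10 = 6
6 XOR 13 = 11
11 XOR 2 = 9
Nim-value of the tree = 9

9


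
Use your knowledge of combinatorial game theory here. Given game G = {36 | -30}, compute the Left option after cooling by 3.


Original game: {36 | -30} (a switch {a | b} with a > b).
Cooling by t (for t below the temperature (a - b)/2 = 33) taxes each move by t: {a | b} cooled by t is {a - t | b + t}.
Cooling amount: t = 3
Cooled Left option: 36 - 3 = 33
Cooled Right option: -30 + 3 = -27
Cooled game: {33 | -27}
Left option = 33

33


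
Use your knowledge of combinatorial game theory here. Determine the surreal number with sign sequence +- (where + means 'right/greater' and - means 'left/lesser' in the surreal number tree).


Sign expansion: +-
Rule: track bounds (lo, hi), initially (-inf, +inf). On '+', the current value becomes lo and we move to the simplest number in (value, hi): value + 1 if hi = +inf, otherwise the midpoint (value + hi)/2. On '-', the current value becomes hi and we move to value - 1 if lo = -inf, otherwise the midpoint (lo + value)/2.
Start at 0.
Step 1: sign = +, move right. Bounds: (0, +inf). Value = 1
Step 2: sign = -, move left. Bounds: (0, 1). Value = 1/2
The surreal number with sign expansion +- is 1/2.

1/2


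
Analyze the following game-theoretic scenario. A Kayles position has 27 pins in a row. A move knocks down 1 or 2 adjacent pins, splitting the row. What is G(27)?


Kayles: a move removes 1 or 2 adjacent pins from a contiguous row.
Removing pins from a row of k leaves two independent rows (a, b) with a + b = k - 1 (one pin) or a + b = k - 2 (two pins); an end removal gives a = 0.
By Sprague-Grundy, G(k) = mex{ G(a) XOR G(b) } over all these splits. G(0) = 0.
G(1): splits (0,0):0^0=0 -> mex({0}) = 1
G(2): splits (0,1):0^1=1 (0,0):0^0=0 -> mex({0, 1}) = 2
G(3): splits (0,2):0^2=2 (1,1):1^1=0 (0,1):0^1=1 -> mex({0, 1, 2}) = 3
G(4): splits (0,3):0^3=3 (1,2):1^2=3 (0,2):0^2=2 (1,1):1^1=0 -> mex({0, 2, 3}) = 1
G(5): splits (0,4):0^1=1 (1,3):1^3=2 (2,2):2^2=0 (0,3):0^3=3 (1,2):1^2=3 -> mex({0, 1, 2, 3}) = 4
G(6) = mex({0, 1, 2, 4}) = 3
G(7) = mex({0, 1, 3, 4, 5}) = 2
G(8) = mex({0, 2, 3, 5, 6}) = 1
G(9) = mex({0, 1, 2, 3, 6, 7}) = 4
G(10) = mex({0, 1, 3, 4, 5, 7}) = 2
G(11) = mex({0, 1, 2, 3, 4, 5}) = 6
G(12) = mex({0, 1, 2, 3, 5, 6, 7}) = 4
G(13) = mex({0, 2, 3, 4, 6, 7}) = 1
G(14) = mex({0, 1, 4, 5, 6, 7}) = 2
G(15) = mex({0, 1, 2, 3, 4, 5, 6}) = 7
G(16) = mex({0, 2, 3, 5, 6, 7}) = 1
G(17) = mex({0, 1, 2, 3, 5, 6, 7}) = 4
G(18) = mex({0, 1, 2, 4, 5, 6}) = 3
G(19) = mex({0, 1, 3, 4, 5, 7}) = 2
G(20) = mex({0, 2, 3, 4, 5, 6, 7}) = 1
G(21) = mex({0, 1, 2, 3, 5, 6, 7}) = 4
G(22) = mex({0, 1, 2, 3, 4, 5, 7}) = 6
G(23) = mex({0, 1, 2, 3, 4, 5, 6}) = 7
G(24) = mex({0, 1, 2, 3, 5, 6, 7}) = 4
G(25) = mex({0, 2, 3, 4, 6, 7}) = 1
G(26) = mex({0, 1, 3, 4, 5, 6, 7}) = 2
G(27) = mex({0, 1, 2, 3, 4, 5, 6, 7}) = 8
Therefore G(27) = 8.

8


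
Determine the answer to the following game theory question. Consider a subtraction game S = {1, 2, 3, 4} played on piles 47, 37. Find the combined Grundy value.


Subtraction set: {1, 2, 3, 4}
For this subtraction set, G(n) = n mod 5 (period = max + 1 = 5).
Pile 1 (size 47): G(47) = 47 mod 5 = 2
Pile 2 (size 37): G(37) = 37 mod 5 = 2
Total Grundy value = XOR of all: 2 XOR 2 = 0

0


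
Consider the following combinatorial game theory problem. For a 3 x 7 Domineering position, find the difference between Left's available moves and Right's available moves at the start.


Board is 3 x 7 (rows x cols).
Left (vertical) placements: (rows-1) * cols = 2 * 7 = 14
Right (horizontal) placements: rows * (cols-1) = 3 * 6 = 18
Advantage = Left - Right = 14 - 18 = -4

-4


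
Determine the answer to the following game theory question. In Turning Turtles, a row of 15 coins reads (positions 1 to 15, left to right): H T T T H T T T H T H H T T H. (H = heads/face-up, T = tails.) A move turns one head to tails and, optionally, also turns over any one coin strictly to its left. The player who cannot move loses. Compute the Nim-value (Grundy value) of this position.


Coins: H T T T H T T T H T H H T T H
Key fact: a single head at position k behaves exactly like a Nim heap of size k (turning it to T and optionally flipping a coin at j < k corresponds to moving the heap from k to j, or to 0), and heads combine as a disjunctive sum (two heads at the same place would cancel, matching j XOR j = 0). So the Nim-value is the XOR of the 1-indexed positions of the heads.
Face-up positions (1-indexed): [1, 5, 9, 11, 12, 15]
XOR 0 with 1: 0 XOR 1 = 1
XOR 1 with 5: 1 XOR 5 = 4
XOR 4 with 9: 4 XOR 9 = 13
XOR 13 with 11: 13 XOR 11 = 6
XOR 6 with 12: 6 XOR 12 = 10
XOR 10 with 15: 10 XOR 15 = 5
Nim-value = 5

5


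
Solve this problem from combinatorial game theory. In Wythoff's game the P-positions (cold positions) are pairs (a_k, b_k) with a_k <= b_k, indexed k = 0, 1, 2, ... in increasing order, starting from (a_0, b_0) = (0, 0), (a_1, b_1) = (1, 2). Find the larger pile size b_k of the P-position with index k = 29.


By Wythoff's theorem, a_k = floor(k * phi) and b_k = floor(k * phi^2) = a_k + k, where phi = (1 + sqrt(5))/2 is the golden ratio.
phi = (1 + sqrt(5))/2 = 1.618034
phi^2 = phi + 1 = 2.618034
k = 29
k * phi^2 = 29 * 2.618034 = 75.922986
b_29 = floor(k * phi^2) = 75 (check: a_29 + k = 46 + 29 = 75)

75


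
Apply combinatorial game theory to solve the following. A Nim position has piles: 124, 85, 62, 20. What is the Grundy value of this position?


We need the XOR (exclusive or) of all pile sizes.
After XOR-ing pile 1 (size 124): 0 XOR 124 = 124
After XOR-ing pile 2 (size 85): 124 XOR 85 = 41
After XOR-ing pile 3 (size 62): 41 XOR 62 = 23
After XOR-ing pile 4 (size 20): 23 XOR 20 = 3
The Nim-value of this position is 3.

3


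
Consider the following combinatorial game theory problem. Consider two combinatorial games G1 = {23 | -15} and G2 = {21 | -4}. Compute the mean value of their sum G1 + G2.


G1 = {23 | -15}, G2 = {21 | -4}
Each is a switch {a | b} with numbers a > b; its mean value is (a + b)/2, and mean value is additive over game sums: m(G1 + G2) = m(G1) + m(G2).
Mean of G1 = (23 + (-15))/2 = 8/2 = 4
Mean of G2 = (21 + (-4))/2 = 17/2 = 17/2
Mean of G1 + G2 = 4 + 17/2 = 25/2

25/2


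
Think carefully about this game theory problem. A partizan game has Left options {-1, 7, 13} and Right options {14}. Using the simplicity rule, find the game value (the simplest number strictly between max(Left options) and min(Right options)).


Left options: {-1, 7, 13}, max = 13
Right options: {14}, min = 14
All options are numbers and max(Left) < min(Right), so by the simplicity theorem the value is the simplest (earliest-born) number strictly between 13 and 14.
No integer lies strictly between 13 and 14, so the value is the dyadic rational m/2^k in the interval with the smallest k (then m odd); search k = 1, 2, ...:
Denominator 2: 27/2 lies strictly between 13 and 14 -- found.
The simplest number in the interval is 27/2.
Game value = 27/2

27/2


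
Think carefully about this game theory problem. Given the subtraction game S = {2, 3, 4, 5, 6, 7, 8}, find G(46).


The subtraction set is S = {2, 3, 4, 5, 6, 7, 8}.
G(k) = mex{ G(k - s) : s in S, s <= k }. We compute iteratively: G(0) = 0.
G(1) = mex({}) = 0
G(2) = mex({0}) = 1
G(3) = mex({0}) = 1
G(4) = mex({0, 1}) = 2
G(5) = mex({0, 1}) = 2
G(6) = mex({0, 1, 2}) = 3
G(7) = mex({0, 1, 2}) = 3
G(8) = mex({0, 1, 2, 3}) = 4
G(9) = mex({0, 1, 2, 3}) = 4
G(10) = mex({1, 2, 3, 4}) = 0
G(11) = mex({1, 2, 3, 4}) = 0
G(12) = mex({0, 2, 3, 4}) = 1
G(13) = mex({0, 2, 3, 4}) = 1
G(14) = mex({0, 1, 3, 4}) = 2
G(15) = mex({0, 1, 3, 4}) = 2
G(16) = mex({0, 1, 2, 4}) = 3
G(17) = mex({0, 1, 2, 4}) = 3
Observe that G(10)..G(17) = 0, 0, 1, 1, 2, 2, 3, 3 repeats G(0)..G(7) = 0, 0, 1, 1, 2, 2, 3, 3.
For k >= max(S) = 8, G(k) is determined by the previous 8 values G(k-8)..G(k-1); a window of 8 consecutive values has recurred shifted by 10, so by induction G(k + 10) = G(k) for all k >= 0: the sequence is periodic from the start with period 10.
One period: G(0..9) = 0, 0, 1, 1, 2, 2, 3, 3, 4, 4.
46 mod 10 = 6, so G(46) = G(6) = 3.

3


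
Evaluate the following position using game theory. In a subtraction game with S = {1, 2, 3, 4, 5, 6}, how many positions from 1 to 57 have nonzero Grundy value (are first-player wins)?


Subtraction set S = {1, 2, 3, 4, 5, 6}, so G(n) = n mod 7.
G(n) = 0 when n is a multiple of 7.
Multiples of 7 in [1, 57]: 8
N-positions (nonzero Grundy) = 57 - 8 = 49

49


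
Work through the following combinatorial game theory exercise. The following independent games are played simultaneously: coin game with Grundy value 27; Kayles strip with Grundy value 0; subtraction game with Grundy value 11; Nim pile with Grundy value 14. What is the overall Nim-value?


By the Sprague-Grundy theorem, the Grundy value of a sum of games is the XOR of individual Grundy values.
coin game: Grundy value = 27. Running XOR: 0 XOR 27 = 27
Kayles strip: Grundy value = 0. Running XOR: 27 XOR 0 = 27
subtraction game: Grundy value = 11. Running XOR: 27 XOR 11 = 16
Nim pile: Grundy value = 14. Running XOR: 16 XOR 14 = 30
The combined Grundy value is 30.

30


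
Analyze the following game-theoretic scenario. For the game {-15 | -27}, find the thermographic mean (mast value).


Game = {-15 | -27}, a switch {a | b} with numbers a > b.
Its thermograph has left wall a - t and right wall b + t, which meet at t = (a - b)/2, where both equal (a + b)/2. So the mast (mean value) is at (a + b)/2.
Mean = (-15 + (-27))/2 = -42/2 = -21

-21


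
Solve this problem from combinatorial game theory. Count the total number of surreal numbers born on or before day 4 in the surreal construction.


Day 0: {|} = 0 is born. Count = 1.
Day n: the number of surreal numbers born by day n is 2^(n+1) - 1.
By day 0: 2^1 - 1 = 1
By day 1: 2^2 - 1 = 3
By day 2: 2^3 - 1 = 7
By day 3: 2^4 - 1 = 15
By day 4: 2^5 - 1 = 31
By day 4: 31 surreal numbers.

31


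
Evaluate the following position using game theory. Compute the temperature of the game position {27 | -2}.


The game is {27 | -2}, a switch {a | b} with numbers a > b.
Cooling {a | b} by t gives {a - t | b + t}, which stops being hot when a - t = b + t, i.e. at t = (a - b)/2. So the temperature of a switch is (a - b)/2.
Temperature = (Left option - Right option) / 2
= (27 - (-2)) / 2
= 29 / 2
= 29/2

29/2


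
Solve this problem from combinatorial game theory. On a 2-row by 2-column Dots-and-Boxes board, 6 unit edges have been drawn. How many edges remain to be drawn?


Grid: 2 x 2 boxes, i.e. 3 rows and 3 columns of dots.
Horizontal edges: (rows + 1) * cols = 3 * 2 = 6
Vertical edges: rows * (cols + 1) = 2 * 3 = 6
Total edges: 6 + 6 = 12
Edges drawn: 6
Remaining: 12 - 6 = 6

6


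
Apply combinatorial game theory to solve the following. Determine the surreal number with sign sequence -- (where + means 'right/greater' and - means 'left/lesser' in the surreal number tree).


Sign expansion: --
Rule: track bounds (lo, hi), initially (-inf, +inf). On '+', the current value becomes lo and we move to the simplest number in (value, hi): value + 1 if hi = +inf, otherwise the midpoint (value + hi)/2. On '-', the current value becomes hi and we move to value - 1 if lo = -inf, otherwise the midpoint (lo + value)/2.
Start at 0.
Step 1: sign = -, move left. Bounds: (-inf, 0). Value = -1
Step 2: sign = -, move left. Bounds: (-inf, -1). Value = -2
The surreal number with sign expansion -- is -2.

-2


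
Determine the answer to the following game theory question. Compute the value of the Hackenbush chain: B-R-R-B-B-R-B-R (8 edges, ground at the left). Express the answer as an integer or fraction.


Edges (from ground): B-R-R-B-B-R-B-R
By Berlekamp's sign-expansion rule, a Blue-Red Hackenbush stalk has the value of the surreal number whose sign sequence is the edge sequence with B -> + and R -> -.
Sign sequence: +--++-+-
Trace the sign expansion in the surreal number tree, starting from 0:
Edge 1: B (sign +) -> bounds (0, +inf), value = 1
Edge 2: R (sign -) -> bounds (0, 1), value = 1/2
Edge 3: R (sign -) -> bounds (0, 1/2), value = 1/4
Edge 4: B (sign +) -> bounds (1/4, 1/2), value = 3/8
Edge 5: B (sign +) -> bounds (3/8, 1/2), value = 7/16
Edge 6: R (sign -) -> bounds (3/8, 7/16), value = 13/32
Edge 7: B (sign +) -> bounds (13/32, 7/16), value = 27/64
Edge 8: R (sign -) -> bounds (13/32, 27/64), value = 53/128
Game value = 53/128

53/128


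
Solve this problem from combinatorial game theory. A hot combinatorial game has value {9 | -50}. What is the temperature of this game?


The game is {9 | -50}, a switch {a | b} with numbers a > b.
Cooling {a | b} by t gives {a - t | b + t}, which stops being hot when a - t = b + t, i.e. at t = (a - b)/2. So the temperature of a switch is (a - b)/2.
Temperature = (Left option - Right option) / 2
= (9 - (-50)) / 2
= 59 / 2
= 59/2

59/2


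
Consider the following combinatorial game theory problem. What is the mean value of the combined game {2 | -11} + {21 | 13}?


G1 = {2 | -11}, G2 = {21 | 13}
Each is a switch {a | b} with numbers a > b; its mean value is (a + b)/2, and mean value is additive over game sums: m(G1 + G2) = m(G1) + m(G2).
Mean of G1 = (2 + (-11))/2 = -9/2 = -9/2
Mean of G2 = (21 + (13))/2 = 34/2 = 17
Mean of G1 + G2 = -9/2 + 17 = 25/2

25/2


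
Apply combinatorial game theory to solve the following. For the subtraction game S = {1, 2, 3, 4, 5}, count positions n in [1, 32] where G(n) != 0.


Subtraction set S = {1, 2, 3, 4, 5}, so G(n) = n mod 6.
G(n) = 0 when n is a multiple of 6.
Multiples of 6 in [1, 32]: 5
N-positions (nonzero Grundy) = 32 - 5 = 27

27


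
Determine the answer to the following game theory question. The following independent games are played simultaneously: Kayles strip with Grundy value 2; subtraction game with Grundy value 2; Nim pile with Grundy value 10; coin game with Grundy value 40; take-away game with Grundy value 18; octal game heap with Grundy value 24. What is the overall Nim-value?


By the Sprague-Grundy theorem, the Grundy value of a sum of games is the XOR of individual Grundy values.
Kayles strip: Grundy value = 2. Running XOR: 0 XOR 2 = 2
subtraction game: Grundy value = 2. Running XOR: 2 XOR 2 = 0
Nim pile: Grundy value = 10. Running XOR: 0 XOR 10 = 10
coin game: Grundy value = 40. Running XOR: 10 XOR 40 = 34
take-away game: Grundy value = 18. Running XOR: 34 XOR 18 = 48
octal game heap: Grundy value = 24. Running XOR: 48 XOR 24 = 40
The combined Grundy value is 40.

40


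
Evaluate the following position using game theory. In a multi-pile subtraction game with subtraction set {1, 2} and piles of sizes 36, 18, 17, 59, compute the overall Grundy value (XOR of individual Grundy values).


Subtraction set: {1, 2}
For this subtraction set, G(n) = n mod 3 (period = max + 1 = 3).
Pile 1 (size 36): G(36) = 36 mod 3 = 0
Pile 2 (size 18): G(18) = 18 mod 3 = 0
Pile 3 (size 17): G(17) = 17 mod 3 = 2
Pile 4 (size 59): G(59) = 59 mod 3 = 2
Total Grundy value = XOR of all: 0 XOR 0 XOR 2 XOR 2 = 0

0


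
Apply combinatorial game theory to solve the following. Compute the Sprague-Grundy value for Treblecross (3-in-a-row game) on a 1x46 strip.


Treblecross: place X on empty cells; 3-in-a-row wins.
Playing within two cells of an existing X lets the opponent win at once, so sensible play treats the cells i-2..i+2 around each X as dead. The player left with no safe cell loses, so this is a normal-play take-away game on strips of safe cells.
Placing X at cell i (0-indexed) of a strip of k safe cells leaves independent strips of sizes max(0, i-2) and max(0, k-i-3). Hence G(k) = mex{ G(max(0,i-2)) XOR G(max(0,k-i-3)) : 0 <= i < k }, with G(0) = 0.
G(1): splits (0,0):0^0=0 -> mex({0}) = 1
G(2): splits (0,0):0^0=0 -> mex({0}) = 1
G(3): splits (0,0):0^0=0 -> mex({0}) = 1
G(4): splits (0,1):0^1=1 (0,0):0^0=0 -> mex({0, 1}) = 2
G(5): splits (0,2):0^1=1 (0,1):0^1=1 (0,0):0^0=0 -> mex({0, 1}) = 2
G(6) = mex({1}) = 0
G(7) = mex({0, 1, 2}) = 3
G(8) = mex({0, 1, 2}) = 3
G(9) = mex({0, 2}) = 1
G(10) = mex({0, 2, 3}) = 1
G(11) = mex({0, 3}) = 1
G(12) = mex({1, 3}) = 0
G(13) = mex({0, 1, 2, 3}) = 4
G(14) = mex({0, 1, 2}) = 3
G(15) = mex({0, 1, 2}) = 3
G(16) = mex({0, 1, 2, 4}) = 3
G(17) = mex({0, 1, 3, 4}) = 2
G(18) = mex({0, 1, 3, 4}) = 2
G(19) = mex({0, 1, 3, 5}) = 2
G(20) = mex({0, 1, 2, 3, 5}) = 4
G(21) = mex({0, 1, 2, 3, 5}) = 4
G(22) = mex({1, 2, 6}) = 0
G(23) = mex({0, 1, 2, 3, 4, 6}) = 5
G(24) = mex({0, 1, 2, 3, 4}) = 5
G(25) = mex({0, 1, 3, 4, 7}) = 2
G(26) = mex({0, 1, 3, 4, 5, 7}) = 2
G(27) = mex({0, 1, 3, 5}) = 2
G(28) = mex({0, 1, 2, 5}) = 3
G(29) = mex({0, 1, 2, 4, 5, 6}) = 3
G(30) = mex({1, 2, 4, 6}) = 0
G(31) = mex({0, 1, 2, 3, 4, 6}) = 5
G(32) = mex({1, 2, 3, 4, 7}) = 0
G(33) = mex({0, 3, 7}) = 1
G(34) = mex({0, 2, 3, 5, 7}) = 1
G(35) = mex({0, 2, 3, 5, 6}) = 1
G(36) = mex({0, 1, 2, 5, 6}) = 3
G(37) = mex({0, 1, 2, 4, 5, 6}) = 3
G(38) = mex({0, 1, 2, 4}) = 3
G(39) = mex({0, 1, 2, 3, 4, 7}) = 5
G(40) = mex({0, 1, 2, 3, 4, 5, 7}) = 6
G(41) = mex({0, 1, 2, 3, 5, 7}) = 4
G(42) = mex({0, 1, 2, 3, 5, 6, 7}) = 4
G(43) = mex({0, 2, 3, 5, 6}) = 1
G(44) = mex({1, 2, 3, 4, 5, 6}) = 0
G(45) = mex({0, 1, 2, 3, 4, 6, 7}) = 5
G(46) = mex({0, 1, 2, 3, 4, 7}) = 5
Therefore G(46) = 5.

5


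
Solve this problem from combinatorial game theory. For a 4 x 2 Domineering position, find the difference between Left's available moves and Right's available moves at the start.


Board is 4 x 2 (rows x cols).
Left (vertical) placements: (rows-1) * cols = 3 * 2 = 6
Right (horizontal) placements: rows * (cols-1) = 4 * 1 = 4
Advantage = Left - Right = 6 - 4 = 2

2


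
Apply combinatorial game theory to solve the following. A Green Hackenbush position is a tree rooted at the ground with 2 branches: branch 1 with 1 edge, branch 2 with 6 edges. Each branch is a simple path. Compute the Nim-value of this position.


The tree has 2 branches from the ground vertex.
In Green Hackenbush, the Nim-value of a simple path of length k is k.
Branch 1: length 1, Nim-value = 1
Branch 2: length 6, Nim-value = 6
Total Nim-value = XOR of all branch values:
0 XOR 1 = 1
1 XOR 6 = 7
Nim-value of the tree = 7

7


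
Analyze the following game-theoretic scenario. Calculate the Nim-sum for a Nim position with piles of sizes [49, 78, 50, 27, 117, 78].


We need the XOR (exclusive or) of all pile sizes.
After XOR-ing pile 1 (size 49): 0 XOR 49 = 49
After XOR-ing pile 2 (size 78): 49 XOR 78 = 127
After XOR-ing pile 3 (size 50): 127 XOR 50 = 77
After XOR-ing pile 4 (size 27): 77 XOR 27 = 86
After XOR-ing pile 5 (size 117): 86 XOR 117 = 35
After XOR-ing pile 6 (size 78): 35 XOR 78 = 109
The Nim-value of this position is 109.

109


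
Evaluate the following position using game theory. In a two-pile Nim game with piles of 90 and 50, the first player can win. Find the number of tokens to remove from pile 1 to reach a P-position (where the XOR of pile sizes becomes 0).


Piles: 90 and 50
Current XOR: 90 XOR 50 = 104 (non-zero, so this is an N-position).
To make the XOR zero, we need to find a move that balances the piles.
For pile 1 (size 90): target = 90 XOR 104 = 50
We reduce pile 1 from 90 to 50.
Tokens removed: 90 - 50 = 40
Verification: 50 XOR 50 = 0

40


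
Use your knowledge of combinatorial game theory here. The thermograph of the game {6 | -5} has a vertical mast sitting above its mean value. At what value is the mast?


Game = {6 | -5}, a switch {a | b} with numbers a > b.
Its thermograph has left wall a - t and right wall b + t, which meet at t = (a - b)/2, where both equal (a + b)/2. So the mast (mean value) is at (a + b)/2.
Mean = (6 + (-5))/2 = 1/2 = 1/2

1/2


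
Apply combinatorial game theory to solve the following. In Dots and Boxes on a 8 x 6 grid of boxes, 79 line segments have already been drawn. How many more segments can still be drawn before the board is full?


Grid: 8 x 6 boxes, i.e. 9 rows and 7 columns of dots.
Horizontal edges: (rows + 1) * cols = 9 * 6 = 54
Vertical edges: rows * (cols + 1) = 8 * 7 = 56
Total edges: 54 + 56 = 110
Edges drawn: 79
Remaining: 110 - 79 = 31

31


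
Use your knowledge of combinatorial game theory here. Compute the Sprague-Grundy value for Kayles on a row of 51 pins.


Kayles: a move removes 1 or 2 adjacent pins from a contiguous row.
Removing pins from a row of k leaves two independent rows (a, b) with a + b = k - 1 (one pin) or a + b = k - 2 (two pins); an end removal gives a = 0.
By Sprague-Grundy, G(k) = mex{ G(a) XOR G(b) } over all these splits. G(0) = 0.
G(1): splits (0,0):0^0=0 -> mex({0}) = 1
G(2): splits (0,1):0^1=1 (0,0):0^0=0 -> mex({0, 1}) = 2
G(3): splits (0,2):0^2=2 (1,1):1^1=0 (0,1):0^1=1 -> mex({0, 1, 2}) = 3
G(4): splits (0,3):0^3=3 (1,2):1^2=3 (0,2):0^2=2 (1,1):1^1=0 -> mex({0, 2, 3}) = 1
G(5): splits (0,4):0^1=1 (1,3):1^3=2 (2,2):2^2=0 (0,3):0^3=3 (1,2):1^2=3 -> mex({0, 1, 2, 3}) = 4
G(6) = mex({0, 1, 2, 4}) = 3
G(7) = mex({0, 1, 3, 4, 5}) = 2
G(8) = mex({0, 2, 3, 5, 6}) = 1
G(9) = mex({0, 1, 2, 3, 6, 7}) = 4
G(10) = mex({0, 1, 3, 4, 5, 7}) = 2
G(11) = mex({0, 1, 2, 3, 4, 5}) = 6
G(12) = mex({0, 1, 2, 3, 5, 6, 7}) = 4
G(13) = mex({0, 2, 3, 4, 6, 7}) = 1
G(14) = mex({0, 1, 4, 5, 6, 7}) = 2
G(15) = mex({0, 1, 2, 3, 4, 5, 6}) = 7
G(16) = mex({0, 2, 3, 5, 6, 7}) = 1
G(17) = mex({0, 1, 2, 3, 5, 6, 7}) = 4
G(18) = mex({0, 1, 2, 4, 5, 6}) = 3
G(19) = mex({0, 1, 3, 4, 5, 7}) = 2
G(20) = mex({0, 2, 3, 4, 5, 6, 7}) = 1
G(21) = mex({0, 1, 2, 3, 5, 6, 7}) = 4
G(22) = mex({0, 1, 2, 3, 4, 5, 7}) = 6
G(23) = mex({0, 1, 2, 3, 4, 5, 6}) = 7
G(24) = mex({0, 1, 2, 3, 5, 6, 7}) = 4
G(25) = mex({0, 2, 3, 4, 6, 7}) = 1
G(26) = mex({0, 1, 3, 4, 5, 6, 7}) = 2
G(27) = mex({0, 1, 2, 3, 4, 5, 6, 7}) = 8
G(28) = mex({0, 1, 2, 3, 4, 6, 7, 8}) = 5
G(29) = mex({0, 1, 2, 3, 5, 6, 7, 8, 9}) = 4
G(30) = mex({0, 1, 2, 3, 4, 5, 6, 9, 10}) = 7
G(31) = mex({0, 1, 3, 4, 5, 7, 10, 11}) = 2
G(32) = mex({0, 2, 3, 4, 5, 6, 7, 9, 11}) = 1
G(33) = mex({0, 1, 2, 3, 4, 5, 6, 7, 9, 12}) = 8
G(34) = mex({0, 1, 2, 3, 4, 5, 7, 8, 11, 12}) = 6
G(35) = mex({0, 1, 2, 3, 4, 5, 6, 8, 9, 10, 11}) = 7
G(36) = mex({0, 1, 2, 3, 5, 6, 7, 9, 10}) = 4
G(37) = mex({0, 2, 3, 4, 6, 7, 9, 10, 11, 12}) = 1
G(38) = mex({0, 1, 3, 4, 5, 6, 7, 9, 10, 11, 12}) = 2
G(39) = mex({0, 1, 2, 4, 5, 6, 7, 9, 10, 12, 14}) = 3
G(40) = mex({0, 2, 3, 4, 6, 7, 11, 12, 14}) = 1
G(41) = mex({0, 1, 2, 3, 5, 6, 7, 9, 10, 11, 12}) = 4
G(42) = mex({0, 1, 2, 3, 4, 5, 6, 9, 10}) = 7
G(43) = mex({0, 1, 3, 4, 5, 7, 9, 10, 12, 15}) = 2
G(44) = mex({0, 2, 3, 4, 5, 6, 7, 9, 10, 12, 15}) = 1
G(45) = mex({0, 1, 2, 3, 4, 5, 6, 7, 9, 10, 12, 14}) = 8
G(46) = mex({0, 1, 3, 4, 5, 7, 8, 11, 12, 14}) = 2
G(47) = mex({0, 1, 2, 3, 4, 5, 6, 8, 9, 10, 11, 12}) = 7
G(48) = mex({0, 1, 2, 3, 5, 6, 7, 9, 10}) = 4
G(49) = mex({0, 2, 3, 4, 6, 7, 9, 10, 11, 12, 15}) = 1
G(50) = mex({0, 1, 4, 5, 6, 7, 9, 11, 12, 14, 15}) = 2
G(51) = mex({0, 1, 2, 3, 4, 5, 6, 7, 9, 12, 14, 15}) = 8
Therefore G(51) = 8.

8


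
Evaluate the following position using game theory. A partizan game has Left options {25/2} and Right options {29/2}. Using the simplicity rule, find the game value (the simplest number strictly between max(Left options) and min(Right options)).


Left options: {25/2}, max = 25/2
Right options: {29/2}, min = 29/2
All options are numbers and max(Left) < min(Right), so by the simplicity theorem the value is the simplest (earliest-born) number strictly between 25/2 and 29/2.
Integers 13 through 14 all lie strictly between 25/2 and 29/2.
Among integers, the simplest (lowest birthday = smallest |n|; 0 is born on day 0, +-n on day n) is 13.
No non-integer in the interval can be simpler: if x is a non-integer in the interval, then floor(x) or ceil(x) also lies in the interval (the interval contains an integer), and both are proper prefixes of x's sign expansion, i.e. born earlier. So the game value is 13.
Game value = 13

13


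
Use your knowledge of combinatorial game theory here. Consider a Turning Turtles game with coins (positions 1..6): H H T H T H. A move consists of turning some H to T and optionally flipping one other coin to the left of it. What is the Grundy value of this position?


Coins: H H T H T H
Key fact: a single head at position k behaves exactly like a Nim heap of size k (turning it to T and optionally flipping a coin at j < k corresponds to moving the heap from k to j, or to 0), and heads combine as a disjunctive sum (two heads at the same place would cancel, matching j XOR j = 0). So the Nim-value is the XOR of the 1-indexed positions of the heads.
Face-up positions (1-indexed): [1, 2, 4, 6]
XOR 0 with 1: 0 XOR 1 = 1
XOR 1 with 2: 1 XOR 2 = 3
XOR 3 with 4: 3 XOR 4 = 7
XOR 7 with 6: 7 XOR 6 = 1
Nim-value = 1

1


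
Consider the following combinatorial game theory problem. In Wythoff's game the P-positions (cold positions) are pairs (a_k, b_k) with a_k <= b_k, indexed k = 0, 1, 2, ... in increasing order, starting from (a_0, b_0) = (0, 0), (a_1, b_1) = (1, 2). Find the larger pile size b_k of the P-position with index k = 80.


By Wythoff's theorem, a_k = floor(k * phi) and b_k = floor(k * phi^2) = a_k + k, where phi = (1 + sqrt(5))/2 is the golden ratio.
phi = (1 + sqrt(5))/2 = 1.618034
phi^2 = phi + 1 = 2.618034
k = 80
k * phi^2 = 80 * 2.618034 = 209.442719
b_80 = floor(k * phi^2) = 209 (check: a_80 + k = 129 + 80 = 209)

209


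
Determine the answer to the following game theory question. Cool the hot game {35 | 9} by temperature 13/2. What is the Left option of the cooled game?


Original game: {35 | 9} (a switch {a | b} with a > b).
Cooling by t (for t below the temperature (a - b)/2 = 13) taxes each move by t: {a | b} cooled by t is {a - t | b + t}.
Cooling amount: t = 13/2
Cooled Left option: 35 - 13/2 = 57/2
Cooled Right option: 9 + 13/2 = 31/2
Cooled game: {57/2 | 31/2}
Left option = 57/2

57/2


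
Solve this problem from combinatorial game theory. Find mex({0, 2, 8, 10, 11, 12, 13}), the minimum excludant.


Set = {0, 2, 8, 10, 11, 12, 13}
0 is in the set.
1 is NOT in the set. This is the mex.
mex = 1

1


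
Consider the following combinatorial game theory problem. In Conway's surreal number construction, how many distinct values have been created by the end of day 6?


Day 0: {|} = 0 is born. Count = 1.
Day n: the number of surreal numbers born by day n is 2^(n+1) - 1.
By day 0: 2^1 - 1 = 1
By day 1: 2^2 - 1 = 3
By day 2: 2^3 - 1 = 7
By day 3: 2^4 - 1 = 15
By day 4: 2^5 - 1 = 31
By day 5: 2^6 - 1 = 63
By day 6: 2^7 - 1 = 127
By day 6: 127 surreal numbers.

127


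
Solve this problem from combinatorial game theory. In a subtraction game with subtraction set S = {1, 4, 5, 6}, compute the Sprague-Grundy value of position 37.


The subtraction set is S = {1, 4, 5, 6}.
G(k) = mex{ G(k - s) : s in S, s <= k }. We compute iteratively: G(0) = 0.
G(1) = mex({0}) = 1
G(2) = mex({1}) = 0
G(3) = mex({0}) = 1
G(4) = mex({0, 1}) = 2
G(5) = mex({0, 1, 2}) = 3
G(6) = mex({0, 1, 3}) = 2
G(7) = mex({0, 1, 2}) = 3
G(8) = mex({0, 1, 2, 3}) = 4
G(9) = mex({1, 2, 3, 4}) = 0
G(10) = mex({0, 2, 3}) = 1
G(11) = mex({1, 2, 3}) = 0
G(12) = mex({0, 2, 3, 4}) = 1
G(13) = mex({0, 1, 3, 4}) = 2
G(14) = mex({0, 1, 2, 4}) = 3
Observe that G(9)..G(14) = 0, 1, 0, 1, 2, 3 repeats G(0)..G(5) = 0, 1, 0, 1, 2, 3.
For k >= max(S) = 6, G(k) is determined by the previous 6 values G(k-6)..G(k-1); a window of 6 consecutive values has recurred shifted by 9, so by induction G(k + 9) = G(k) for all k >= 0: the sequence is periodic from the start with period 9.
One period: G(0..8) = 0, 1, 0, 1, 2, 3, 2, 3, 4.
37 mod 9 = 1, so G(37) = G(1) = 1.

1


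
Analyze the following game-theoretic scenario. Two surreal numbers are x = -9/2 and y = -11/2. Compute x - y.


x = -9/2, y = -11/2
Converting to common denominator: 2
x = -9/2, y = -11/2
x - y = -9/2 - -11/2 = 1

1


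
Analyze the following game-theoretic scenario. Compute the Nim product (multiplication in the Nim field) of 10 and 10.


Nim multiplication is bilinear over XOR: (u XOR v) * w = (u*w) XOR (v*w).
So we split each operand into its bit components and XOR the pairwise Nim products.
10 = 2 + 8 (as XOR of powers of 2).
10 = 2 + 8 (as XOR of powers of 2).
Using the standard Nim-product table on single bits:
  2*2 = 3,   2*4 = 8,   2*8 = 12,
  4*4 = 6,   4*8 = 11,  8*8 = 13,
and  1*x = x (identity), k*l = l*k (commutative).
Pairwise Nim products:
  2 * 2 = 3
  2 * 8 = 12
  8 * 2 = 12
  8 * 8 = 13
XOR them: 3 XOR 12 XOR 12 XOR 13 = 14.
Result: 10 * 10 = 14 (in Nim).

14
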